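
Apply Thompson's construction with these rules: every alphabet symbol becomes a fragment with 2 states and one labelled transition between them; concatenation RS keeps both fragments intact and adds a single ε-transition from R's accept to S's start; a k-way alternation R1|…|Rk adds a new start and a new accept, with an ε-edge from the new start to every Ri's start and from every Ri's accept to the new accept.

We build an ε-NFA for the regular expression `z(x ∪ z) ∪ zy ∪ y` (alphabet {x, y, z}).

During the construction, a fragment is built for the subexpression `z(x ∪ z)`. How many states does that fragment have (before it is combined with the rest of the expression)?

Fragment for `z(x ∪ z)`:
Each of the 3 symbol leaves contributes a 2-state fragment.
  x ∪ z → 6 states
  z(x ∪ z) → 8 states

8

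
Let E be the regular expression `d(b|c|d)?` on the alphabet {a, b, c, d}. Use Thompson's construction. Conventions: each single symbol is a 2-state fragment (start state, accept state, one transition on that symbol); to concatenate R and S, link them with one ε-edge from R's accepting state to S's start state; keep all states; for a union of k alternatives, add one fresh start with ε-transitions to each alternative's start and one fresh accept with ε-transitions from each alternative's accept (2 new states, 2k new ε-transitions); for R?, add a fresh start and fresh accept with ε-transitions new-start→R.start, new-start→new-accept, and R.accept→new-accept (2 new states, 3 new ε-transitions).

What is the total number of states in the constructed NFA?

12

Per subexpression:
Each of the 4 symbol leaves contributes a 2-state fragment.
  b|c|d — 8 states
  (b|c|d)? — 10 states
  d(b|c|d)? — 12 states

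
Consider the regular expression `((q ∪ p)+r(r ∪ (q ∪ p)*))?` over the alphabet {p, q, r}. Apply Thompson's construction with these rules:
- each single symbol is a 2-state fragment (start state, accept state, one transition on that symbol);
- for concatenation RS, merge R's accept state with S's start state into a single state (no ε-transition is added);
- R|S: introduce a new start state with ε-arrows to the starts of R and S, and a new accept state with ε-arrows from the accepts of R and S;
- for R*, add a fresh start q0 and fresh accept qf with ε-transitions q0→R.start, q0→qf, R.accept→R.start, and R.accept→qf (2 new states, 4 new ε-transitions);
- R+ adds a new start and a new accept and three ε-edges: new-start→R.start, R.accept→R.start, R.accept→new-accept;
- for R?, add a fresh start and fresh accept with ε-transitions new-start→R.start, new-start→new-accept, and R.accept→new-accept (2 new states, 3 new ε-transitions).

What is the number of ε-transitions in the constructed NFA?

Bottom-up over the parse tree:
Each of the 6 symbol leaves contributes 0 ε-transitions.
  q ∪ p — 4 ε-transitions
  (q ∪ p)+ — 7 ε-transitions
  q ∪ p — 4 ε-transitions
  (q ∪ p)* — 8 ε-transitions
  r ∪ (q ∪ p)* — 12 ε-transitions
  (q ∪ p)+r(r ∪ (q ∪ p)*) — 19 ε-transitions
  ((q ∪ p)+r(r ∪ (q ∪ p)*))? — 22 ε-transitions

22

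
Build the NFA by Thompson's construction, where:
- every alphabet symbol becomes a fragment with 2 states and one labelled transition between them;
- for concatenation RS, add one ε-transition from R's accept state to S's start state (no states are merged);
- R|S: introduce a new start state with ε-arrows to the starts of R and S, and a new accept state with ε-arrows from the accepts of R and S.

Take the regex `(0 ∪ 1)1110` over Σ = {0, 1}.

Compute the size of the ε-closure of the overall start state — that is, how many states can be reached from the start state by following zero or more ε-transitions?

3

Compute the ε-closure size of each fragment's start state recursively; a symbol fragment's start has no outgoing ε-edge, so its closure is just itself (size 1).
  0 ∪ 1 : new start ε-reaches every alternative's start; none of them accept ε, so the new accept is not reached: C = 1 + 1 + 1 = 3
  (0 ∪ 1)1110 : same as the first factor's closure: C = 3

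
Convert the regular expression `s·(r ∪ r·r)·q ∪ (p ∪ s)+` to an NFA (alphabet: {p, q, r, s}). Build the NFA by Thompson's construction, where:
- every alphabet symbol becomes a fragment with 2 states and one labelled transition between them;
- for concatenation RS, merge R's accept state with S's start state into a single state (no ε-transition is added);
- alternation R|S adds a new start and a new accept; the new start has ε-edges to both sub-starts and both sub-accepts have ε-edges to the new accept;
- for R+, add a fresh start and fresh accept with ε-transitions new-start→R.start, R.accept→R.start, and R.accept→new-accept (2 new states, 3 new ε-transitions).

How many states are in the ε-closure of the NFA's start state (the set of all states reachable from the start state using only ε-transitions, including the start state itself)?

Compute the ε-closure size of each fragment's start state recursively; a symbol fragment's start has no outgoing ε-edge, so its closure is just itself (size 1).
  r·r : same as the first factor's closure: |ε-closure| = 1
  r ∪ r·r : new start ε-reaches every alternative's start; none of them accept ε, so the new accept is not reached: |ε-closure| = 1 + 1 + 1 = 3
  s·(r ∪ r·r)·q : same as the first factor's closure: |ε-closure| = 1
  p ∪ s : |ε-closure| = 1 + 1 + 1 = 3 (the new accept is not ε-reachable since no branch accepts ε)
  (p ∪ s)+ : |ε-closure| = 1 + 3 = 4 (the body doesn't accept ε, so the new accept is not reached)
  s·(r ∪ r·r)·q ∪ (p ∪ s)+ : |ε-closure| = 1 + 1 + 4 = 6 (the new accept is not ε-reachable since no branch accepts ε)

6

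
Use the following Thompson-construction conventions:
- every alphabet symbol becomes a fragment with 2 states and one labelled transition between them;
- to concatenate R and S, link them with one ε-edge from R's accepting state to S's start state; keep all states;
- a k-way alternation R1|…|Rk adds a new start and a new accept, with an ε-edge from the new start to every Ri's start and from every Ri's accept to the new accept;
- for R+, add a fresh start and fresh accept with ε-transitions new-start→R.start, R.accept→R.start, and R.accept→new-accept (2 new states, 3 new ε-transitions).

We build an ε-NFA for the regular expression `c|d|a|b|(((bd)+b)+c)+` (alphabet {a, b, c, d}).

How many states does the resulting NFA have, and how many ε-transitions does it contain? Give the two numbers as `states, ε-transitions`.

24, 22

Building bottom-up:
Each of the 8 symbol leaves contributes 2 states and 0 ε-transitions.
  bd — 4 states, 1 ε-transition
  (bd)+ — 6 states, 4 ε-transitions
  (bd)+b — 8 states, 5 ε-transitions
  ((bd)+b)+ — 10 states, 8 ε-transitions
  ((bd)+b)+c — 12 states, 9 ε-transitions
  (((bd)+b)+c)+ — 14 states, 12 ε-transitions
  c|d|a|b|(((bd)+b)+c)+ — 24 states, 22 ε-transitions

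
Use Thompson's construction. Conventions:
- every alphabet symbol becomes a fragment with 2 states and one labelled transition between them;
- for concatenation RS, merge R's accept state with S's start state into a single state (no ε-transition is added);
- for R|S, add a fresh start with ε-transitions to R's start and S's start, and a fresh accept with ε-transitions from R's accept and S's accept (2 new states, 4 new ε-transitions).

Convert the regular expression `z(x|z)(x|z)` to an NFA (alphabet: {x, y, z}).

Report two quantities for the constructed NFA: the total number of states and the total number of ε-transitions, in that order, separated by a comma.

12, 8

Building bottom-up:
Each of the 5 symbol leaves contributes 2 states and 0 ε-transitions.
  x|z — 6 states, 4 ε-transitions
  x|z — 6 states, 4 ε-transitions
  z(x|z)(x|z) — 12 states, 8 ε-transitions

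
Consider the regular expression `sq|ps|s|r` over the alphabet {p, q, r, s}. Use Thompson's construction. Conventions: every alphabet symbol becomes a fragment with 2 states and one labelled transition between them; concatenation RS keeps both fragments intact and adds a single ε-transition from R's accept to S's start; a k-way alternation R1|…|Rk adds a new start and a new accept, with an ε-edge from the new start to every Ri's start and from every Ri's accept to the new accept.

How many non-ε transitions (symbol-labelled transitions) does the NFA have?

6

Recursing over subexpressions:
Each of the 6 symbol leaves contributes exactly 1 symbol transition.
  sq — 2 symbol transitions
  ps — 2 symbol transitions
  sq|ps|s|r — 6 symbol transitions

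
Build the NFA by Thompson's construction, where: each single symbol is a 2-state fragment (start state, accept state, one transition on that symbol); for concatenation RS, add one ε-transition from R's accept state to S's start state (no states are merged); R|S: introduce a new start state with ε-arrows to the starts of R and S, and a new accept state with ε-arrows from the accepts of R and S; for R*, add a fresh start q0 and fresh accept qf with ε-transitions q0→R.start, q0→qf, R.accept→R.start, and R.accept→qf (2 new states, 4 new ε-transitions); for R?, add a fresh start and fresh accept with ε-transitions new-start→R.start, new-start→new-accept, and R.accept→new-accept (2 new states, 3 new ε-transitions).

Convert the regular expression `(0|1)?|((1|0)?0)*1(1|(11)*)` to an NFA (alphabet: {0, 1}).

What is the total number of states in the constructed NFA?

34

Bottom-up over the parse tree:
Each of the 9 symbol leaves contributes a 2-state fragment.
  0|1 = 6 states
  (0|1)? = 8 states
  1|0 = 6 states
  (1|0)? = 8 states
  (1|0)?0 = 10 states
  ((1|0)?0)* = 12 states
  11 = 4 states
  (11)* = 6 states
  1|(11)* = 10 states
  ((1|0)?0)*1(1|(11)*) = 24 states
  (0|1)?|((1|0)?0)*1(1|(11)*) = 34 states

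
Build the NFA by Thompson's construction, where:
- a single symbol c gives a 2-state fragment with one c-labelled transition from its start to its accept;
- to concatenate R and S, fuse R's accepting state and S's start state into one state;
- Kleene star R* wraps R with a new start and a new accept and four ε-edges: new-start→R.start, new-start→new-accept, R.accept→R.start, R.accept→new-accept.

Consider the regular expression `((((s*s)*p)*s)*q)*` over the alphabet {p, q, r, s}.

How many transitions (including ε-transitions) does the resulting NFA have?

Per subexpression:
Each of the 5 symbol leaves contributes 1 transition (1 symbol, 0 ε).
  s* : 5 transitions (1 symbol, 4 ε)
  s*s : 6 transitions (2 symbol, 4 ε)
  (s*s)* : 10 transitions (2 symbol, 8 ε)
  (s*s)*p : 11 transitions (3 symbol, 8 ε)
  ((s*s)*p)* : 15 transitions (3 symbol, 12 ε)
  ((s*s)*p)*s : 16 transitions (4 symbol, 12 ε)
  (((s*s)*p)*s)* : 20 transitions (4 symbol, 16 ε)
  (((s*s)*p)*s)*q : 21 transitions (5 symbol, 16 ε)
  ((((s*s)*p)*s)*q)* : 25 transitions (5 symbol, 20 ε)

25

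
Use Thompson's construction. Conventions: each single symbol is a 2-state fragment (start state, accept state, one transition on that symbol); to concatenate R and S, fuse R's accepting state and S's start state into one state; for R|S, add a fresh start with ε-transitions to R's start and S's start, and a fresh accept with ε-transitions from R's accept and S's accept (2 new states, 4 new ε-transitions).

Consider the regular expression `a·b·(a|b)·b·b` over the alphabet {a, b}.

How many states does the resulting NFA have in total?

By structural recursion:
Each of the 6 symbol leaves contributes a 2-state fragment.
  a|b : 6 states
  a·b·(a|b)·b·b : 10 states

10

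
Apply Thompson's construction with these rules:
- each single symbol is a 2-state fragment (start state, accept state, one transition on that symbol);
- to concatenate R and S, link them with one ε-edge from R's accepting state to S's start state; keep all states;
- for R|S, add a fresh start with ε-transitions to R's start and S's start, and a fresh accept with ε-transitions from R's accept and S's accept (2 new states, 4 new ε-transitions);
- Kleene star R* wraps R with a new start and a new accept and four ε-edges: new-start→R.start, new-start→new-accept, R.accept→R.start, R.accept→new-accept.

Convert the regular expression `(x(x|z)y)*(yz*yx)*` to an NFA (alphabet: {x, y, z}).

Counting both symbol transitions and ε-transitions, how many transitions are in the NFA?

By structural recursion:
Each of the 8 symbol leaves contributes 1 transition (1 symbol, 0 ε).
  x|z — 6 transitions (2 symbol, 4 ε)
  x(x|z)y — 10 transitions (4 symbol, 6 ε)
  (x(x|z)y)* — 14 transitions (4 symbol, 10 ε)
  z* — 5 transitions (1 symbol, 4 ε)
  yz*yx — 11 transitions (4 symbol, 7 ε)
  (yz*yx)* — 15 transitions (4 symbol, 11 ε)
  (x(x|z)y)*(yz*yx)* — 30 transitions (8 symbol, 22 ε)

30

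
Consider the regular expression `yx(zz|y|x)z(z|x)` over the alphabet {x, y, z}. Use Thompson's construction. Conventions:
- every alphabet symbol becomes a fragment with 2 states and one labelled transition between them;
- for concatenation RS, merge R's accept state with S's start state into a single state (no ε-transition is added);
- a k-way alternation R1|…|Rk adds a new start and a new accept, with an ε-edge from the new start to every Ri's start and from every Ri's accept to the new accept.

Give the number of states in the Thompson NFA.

17

Building bottom-up:
Each of the 9 symbol leaves contributes a 2-state fragment.
  zz → 3 states
  zz|y|x → 9 states
  z|x → 6 states
  yx(zz|y|x)z(z|x) → 17 states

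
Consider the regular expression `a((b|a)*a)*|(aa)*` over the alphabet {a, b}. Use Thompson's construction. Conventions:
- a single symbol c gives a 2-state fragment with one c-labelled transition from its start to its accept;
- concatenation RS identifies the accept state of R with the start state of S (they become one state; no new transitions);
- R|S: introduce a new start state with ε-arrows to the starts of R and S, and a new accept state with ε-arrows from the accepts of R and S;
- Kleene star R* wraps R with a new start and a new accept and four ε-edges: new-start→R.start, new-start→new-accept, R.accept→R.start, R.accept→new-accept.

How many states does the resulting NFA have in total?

19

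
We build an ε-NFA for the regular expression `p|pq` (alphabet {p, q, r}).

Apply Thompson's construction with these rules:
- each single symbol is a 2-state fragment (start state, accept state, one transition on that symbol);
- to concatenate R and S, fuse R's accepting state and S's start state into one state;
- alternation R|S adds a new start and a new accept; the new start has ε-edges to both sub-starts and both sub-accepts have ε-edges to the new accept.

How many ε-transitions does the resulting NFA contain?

4

Bottom-up over the parse tree:
Each of the 3 symbol leaves contributes 0 ε-transitions.
  pq → 0 ε-transitions
  p|pq → 4 ε-transitions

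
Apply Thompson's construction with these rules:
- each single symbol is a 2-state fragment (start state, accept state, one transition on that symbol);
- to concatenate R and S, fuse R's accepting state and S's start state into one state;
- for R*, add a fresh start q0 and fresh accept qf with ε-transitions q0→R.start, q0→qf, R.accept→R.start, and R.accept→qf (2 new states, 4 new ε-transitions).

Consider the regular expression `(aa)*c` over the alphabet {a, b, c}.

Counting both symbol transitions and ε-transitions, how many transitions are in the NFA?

7

Per subexpression:
Each of the 3 symbol leaves contributes 1 transition (1 symbol, 0 ε).
  aa : 2 transitions (2 symbol, 0 ε)
  (aa)* : 6 transitions (2 symbol, 4 ε)
  (aa)*c : 7 transitions (3 symbol, 4 ε)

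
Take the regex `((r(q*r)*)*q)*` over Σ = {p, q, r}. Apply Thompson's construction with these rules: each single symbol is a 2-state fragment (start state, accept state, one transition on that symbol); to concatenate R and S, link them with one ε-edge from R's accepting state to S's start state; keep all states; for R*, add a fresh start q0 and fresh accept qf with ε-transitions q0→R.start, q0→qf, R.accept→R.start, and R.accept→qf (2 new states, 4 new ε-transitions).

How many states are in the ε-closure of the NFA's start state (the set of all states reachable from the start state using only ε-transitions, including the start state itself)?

6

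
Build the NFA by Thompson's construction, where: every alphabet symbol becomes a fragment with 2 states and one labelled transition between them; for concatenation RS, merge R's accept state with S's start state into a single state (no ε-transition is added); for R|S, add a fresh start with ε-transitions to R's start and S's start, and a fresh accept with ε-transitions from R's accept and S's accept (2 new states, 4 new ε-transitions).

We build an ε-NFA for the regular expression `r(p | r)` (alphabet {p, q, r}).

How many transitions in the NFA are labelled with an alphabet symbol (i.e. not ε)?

3

By structural recursion:
Each of the 3 symbol leaves contributes exactly 1 symbol transition.
  p | r : 2 symbol transitions
  r(p | r) : 3 symbol transitions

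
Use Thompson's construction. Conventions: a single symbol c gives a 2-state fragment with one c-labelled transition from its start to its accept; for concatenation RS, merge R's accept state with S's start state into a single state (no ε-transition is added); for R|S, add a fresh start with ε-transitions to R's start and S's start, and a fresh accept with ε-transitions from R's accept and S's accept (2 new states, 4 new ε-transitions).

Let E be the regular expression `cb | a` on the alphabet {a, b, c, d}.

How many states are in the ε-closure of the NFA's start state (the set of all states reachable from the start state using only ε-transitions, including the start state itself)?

Let C(F) = |ε-closure(F.start)| within fragment F, and note whether F accepts ε. Symbol fragments have C = 1 and do not accept ε. Then:
  cb — same as the first factor's closure: C = 1
  cb | a — C = 1 + 1 + 1 = 3 (the new accept is not ε-reachable since no branch accepts ε)

3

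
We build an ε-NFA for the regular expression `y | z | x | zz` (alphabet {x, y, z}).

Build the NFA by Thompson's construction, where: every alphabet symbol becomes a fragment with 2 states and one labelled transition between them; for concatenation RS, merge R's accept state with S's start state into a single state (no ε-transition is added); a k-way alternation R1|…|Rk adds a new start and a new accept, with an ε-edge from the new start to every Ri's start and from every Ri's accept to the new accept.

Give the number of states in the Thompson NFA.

11

Recursing over subexpressions:
Each of the 5 symbol leaves contributes a 2-state fragment.
  zz → 3 states
  y | z | x | zz → 11 states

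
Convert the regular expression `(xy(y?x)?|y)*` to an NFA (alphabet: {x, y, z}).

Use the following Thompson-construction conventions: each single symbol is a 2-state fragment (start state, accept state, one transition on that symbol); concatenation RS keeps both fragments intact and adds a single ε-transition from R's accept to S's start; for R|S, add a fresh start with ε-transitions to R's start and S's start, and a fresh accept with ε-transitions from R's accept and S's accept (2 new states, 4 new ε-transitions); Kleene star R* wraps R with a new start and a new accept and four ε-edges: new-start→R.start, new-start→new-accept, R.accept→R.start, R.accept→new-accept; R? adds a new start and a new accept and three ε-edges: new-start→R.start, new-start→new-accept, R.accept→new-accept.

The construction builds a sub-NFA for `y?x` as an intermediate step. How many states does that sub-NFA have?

Fragment for `y?x`:
Each of the 2 symbol leaves contributes a 2-state fragment.
  y? — 4 states
  y?x — 6 states

6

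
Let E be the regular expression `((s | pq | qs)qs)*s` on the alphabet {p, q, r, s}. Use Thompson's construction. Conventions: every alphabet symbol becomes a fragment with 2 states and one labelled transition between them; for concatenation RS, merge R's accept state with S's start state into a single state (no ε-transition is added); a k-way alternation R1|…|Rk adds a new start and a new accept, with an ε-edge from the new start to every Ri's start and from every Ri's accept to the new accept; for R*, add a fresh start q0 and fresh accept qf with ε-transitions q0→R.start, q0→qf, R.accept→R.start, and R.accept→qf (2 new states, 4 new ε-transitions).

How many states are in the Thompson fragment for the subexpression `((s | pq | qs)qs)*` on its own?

14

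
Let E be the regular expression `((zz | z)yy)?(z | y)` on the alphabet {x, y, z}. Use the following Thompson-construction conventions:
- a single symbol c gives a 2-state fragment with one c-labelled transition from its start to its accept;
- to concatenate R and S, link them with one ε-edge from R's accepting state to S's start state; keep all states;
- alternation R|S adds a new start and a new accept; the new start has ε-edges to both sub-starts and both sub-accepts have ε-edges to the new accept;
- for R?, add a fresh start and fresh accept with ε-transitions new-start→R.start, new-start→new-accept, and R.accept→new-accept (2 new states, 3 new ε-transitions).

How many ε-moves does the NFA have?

15

By structural recursion:
Each of the 7 symbol leaves contributes 0 ε-transitions.
  zz → 1 ε-transition
  zz | z → 5 ε-transitions
  (zz | z)yy → 7 ε-transitions
  ((zz | z)yy)? → 10 ε-transitions
  z | y → 4 ε-transitions
  ((zz | z)yy)?(z | y) → 15 ε-transitions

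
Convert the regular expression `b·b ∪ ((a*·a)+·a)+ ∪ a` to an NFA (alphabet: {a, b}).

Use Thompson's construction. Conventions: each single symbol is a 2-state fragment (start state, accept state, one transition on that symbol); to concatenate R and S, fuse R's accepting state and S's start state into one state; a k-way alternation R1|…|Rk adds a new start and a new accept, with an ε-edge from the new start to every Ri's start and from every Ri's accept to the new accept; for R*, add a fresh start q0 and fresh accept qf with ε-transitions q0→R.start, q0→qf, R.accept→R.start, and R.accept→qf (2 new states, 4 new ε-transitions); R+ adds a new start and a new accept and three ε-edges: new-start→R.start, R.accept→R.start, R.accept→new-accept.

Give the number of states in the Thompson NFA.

Per subexpression:
Each of the 6 symbol leaves contributes a 2-state fragment.
  b·b — 3 states
  a* — 4 states
  a*·a — 5 states
  (a*·a)+ — 7 states
  (a*·a)+·a — 8 states
  ((a*·a)+·a)+ — 10 states
  b·b ∪ ((a*·a)+·a)+ ∪ a — 17 states

17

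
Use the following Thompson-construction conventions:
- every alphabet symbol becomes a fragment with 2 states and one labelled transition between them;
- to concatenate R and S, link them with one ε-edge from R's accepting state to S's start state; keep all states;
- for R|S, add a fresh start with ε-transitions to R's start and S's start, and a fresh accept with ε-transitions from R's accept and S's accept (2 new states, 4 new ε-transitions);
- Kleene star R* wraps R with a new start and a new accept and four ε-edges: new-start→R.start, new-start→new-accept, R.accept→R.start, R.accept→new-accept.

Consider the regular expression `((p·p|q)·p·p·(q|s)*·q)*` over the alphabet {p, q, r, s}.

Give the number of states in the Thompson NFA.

24

Building bottom-up:
Each of the 8 symbol leaves contributes a 2-state fragment.
  p·p : 4 states
  p·p|q : 8 states
  q|s : 6 states
  (q|s)* : 8 states
  (p·p|q)·p·p·(q|s)*·q : 22 states
  ((p·p|q)·p·p·(q|s)*·q)* : 24 states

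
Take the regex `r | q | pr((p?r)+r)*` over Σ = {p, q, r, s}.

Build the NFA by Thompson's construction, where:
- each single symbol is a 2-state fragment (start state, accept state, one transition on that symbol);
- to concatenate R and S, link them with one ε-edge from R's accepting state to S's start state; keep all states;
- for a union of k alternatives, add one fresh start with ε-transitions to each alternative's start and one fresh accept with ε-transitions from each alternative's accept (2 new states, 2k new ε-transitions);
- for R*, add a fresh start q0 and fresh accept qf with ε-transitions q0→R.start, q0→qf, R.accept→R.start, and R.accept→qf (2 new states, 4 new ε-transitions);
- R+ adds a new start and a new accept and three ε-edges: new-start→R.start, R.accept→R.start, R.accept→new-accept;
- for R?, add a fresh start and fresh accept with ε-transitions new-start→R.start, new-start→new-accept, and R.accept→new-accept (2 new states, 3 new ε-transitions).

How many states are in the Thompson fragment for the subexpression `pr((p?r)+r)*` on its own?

Fragment for `pr((p?r)+r)*`:
Each of the 5 symbol leaves contributes a 2-state fragment.
  p? = 4 states
  p?r = 6 states
  (p?r)+ = 8 states
  (p?r)+r = 10 states
  ((p?r)+r)* = 12 states
  pr((p?r)+r)* = 16 states

16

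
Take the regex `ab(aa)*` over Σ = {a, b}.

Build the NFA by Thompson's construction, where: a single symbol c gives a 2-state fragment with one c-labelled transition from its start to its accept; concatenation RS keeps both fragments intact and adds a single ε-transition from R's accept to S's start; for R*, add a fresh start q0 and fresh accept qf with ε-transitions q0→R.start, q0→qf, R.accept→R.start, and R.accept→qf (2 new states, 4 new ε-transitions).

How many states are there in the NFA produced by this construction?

Bottom-up over the parse tree:
Each of the 4 symbol leaves contributes a 2-state fragment.
  aa → 4 states
  (aa)* → 6 states
  ab(aa)* → 10 states

10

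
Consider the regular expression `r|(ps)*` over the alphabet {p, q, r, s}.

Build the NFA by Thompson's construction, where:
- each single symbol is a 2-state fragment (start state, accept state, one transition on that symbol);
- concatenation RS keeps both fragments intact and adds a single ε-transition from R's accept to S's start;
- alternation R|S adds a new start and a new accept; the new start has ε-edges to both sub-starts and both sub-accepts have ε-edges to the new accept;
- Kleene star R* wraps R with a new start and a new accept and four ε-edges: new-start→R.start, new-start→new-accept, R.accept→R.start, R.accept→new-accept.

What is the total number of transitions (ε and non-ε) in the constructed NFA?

12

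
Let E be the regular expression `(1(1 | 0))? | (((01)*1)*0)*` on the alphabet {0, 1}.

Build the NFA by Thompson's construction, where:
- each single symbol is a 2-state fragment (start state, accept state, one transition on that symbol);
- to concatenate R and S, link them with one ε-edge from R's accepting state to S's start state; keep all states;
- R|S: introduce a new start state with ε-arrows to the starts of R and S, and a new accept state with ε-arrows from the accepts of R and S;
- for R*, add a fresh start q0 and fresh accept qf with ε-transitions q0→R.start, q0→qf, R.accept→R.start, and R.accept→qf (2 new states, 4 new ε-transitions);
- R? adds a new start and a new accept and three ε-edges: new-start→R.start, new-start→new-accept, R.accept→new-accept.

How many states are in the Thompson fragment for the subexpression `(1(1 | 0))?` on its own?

10

Fragment for `(1(1 | 0))?`:
Each of the 3 symbol leaves contributes a 2-state fragment.
  1 | 0 : 6 states
  1(1 | 0) : 8 states
  (1(1 | 0))? : 10 states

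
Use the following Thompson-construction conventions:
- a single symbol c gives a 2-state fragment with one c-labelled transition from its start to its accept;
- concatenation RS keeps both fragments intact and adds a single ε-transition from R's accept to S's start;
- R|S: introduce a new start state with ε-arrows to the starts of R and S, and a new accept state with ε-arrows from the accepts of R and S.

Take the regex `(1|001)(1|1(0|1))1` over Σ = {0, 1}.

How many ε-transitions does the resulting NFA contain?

Per subexpression:
Each of the 9 symbol leaves contributes 0 ε-transitions.
  001 — 2 ε-transitions
  1|001 — 6 ε-transitions
  0|1 — 4 ε-transitions
  1(0|1) — 5 ε-transitions
  1|1(0|1) — 9 ε-transitions
  (1|001)(1|1(0|1))1 — 17 ε-transitions

17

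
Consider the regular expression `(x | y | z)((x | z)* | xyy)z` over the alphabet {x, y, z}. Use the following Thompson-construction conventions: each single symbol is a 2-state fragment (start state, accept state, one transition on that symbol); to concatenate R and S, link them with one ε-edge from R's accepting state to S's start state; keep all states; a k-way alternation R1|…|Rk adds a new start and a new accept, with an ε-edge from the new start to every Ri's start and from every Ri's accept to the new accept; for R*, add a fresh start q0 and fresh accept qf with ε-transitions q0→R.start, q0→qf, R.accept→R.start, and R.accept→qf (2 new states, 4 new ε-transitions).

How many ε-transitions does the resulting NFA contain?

Bottom-up over the parse tree:
Each of the 9 symbol leaves contributes 0 ε-transitions.
  x | y | z = 6 ε-transitions
  x | z = 4 ε-transitions
  (x | z)* = 8 ε-transitions
  xyy = 2 ε-transitions
  (x | z)* | xyy = 14 ε-transitions
  (x | y | z)((x | z)* | xyy)z = 22 ε-transitions

22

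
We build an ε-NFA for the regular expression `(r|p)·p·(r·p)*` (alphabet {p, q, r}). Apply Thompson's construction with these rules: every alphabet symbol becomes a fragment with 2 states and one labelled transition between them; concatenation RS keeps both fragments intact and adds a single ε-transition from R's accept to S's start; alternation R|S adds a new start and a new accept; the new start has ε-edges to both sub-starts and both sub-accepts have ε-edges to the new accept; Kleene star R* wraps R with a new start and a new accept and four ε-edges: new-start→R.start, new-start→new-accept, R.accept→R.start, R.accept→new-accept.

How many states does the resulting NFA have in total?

Per subexpression:
Each of the 5 symbol leaves contributes a 2-state fragment.
  r|p : 6 states
  r·p : 4 states
  (r·p)* : 6 states
  (r|p)·p·(r·p)* : 14 states

14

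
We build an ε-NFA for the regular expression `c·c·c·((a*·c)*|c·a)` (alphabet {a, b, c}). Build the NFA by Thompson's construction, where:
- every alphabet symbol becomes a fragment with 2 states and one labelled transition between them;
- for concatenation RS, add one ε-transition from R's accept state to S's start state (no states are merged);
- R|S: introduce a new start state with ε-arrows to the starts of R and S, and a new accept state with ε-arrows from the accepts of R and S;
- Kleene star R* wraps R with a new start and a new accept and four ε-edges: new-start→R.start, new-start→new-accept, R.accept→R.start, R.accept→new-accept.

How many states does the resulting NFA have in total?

Building bottom-up:
Each of the 7 symbol leaves contributes a 2-state fragment.
  a* = 4 states
  a*·c = 6 states
  (a*·c)* = 8 states
  c·a = 4 states
  (a*·c)*|c·a = 14 states
  c·c·c·((a*·c)*|c·a) = 20 states

20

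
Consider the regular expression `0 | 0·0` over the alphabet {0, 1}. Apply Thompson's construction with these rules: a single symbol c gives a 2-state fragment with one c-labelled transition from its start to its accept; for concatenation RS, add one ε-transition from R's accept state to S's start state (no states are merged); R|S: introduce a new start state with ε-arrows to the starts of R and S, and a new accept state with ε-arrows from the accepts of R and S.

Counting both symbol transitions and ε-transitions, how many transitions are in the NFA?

8

Building bottom-up:
Each of the 3 symbol leaves contributes 1 transition (1 symbol, 0 ε).
  0·0 → 3 transitions (2 symbol, 1 ε)
  0 | 0·0 → 8 transitions (3 symbol, 5 ε)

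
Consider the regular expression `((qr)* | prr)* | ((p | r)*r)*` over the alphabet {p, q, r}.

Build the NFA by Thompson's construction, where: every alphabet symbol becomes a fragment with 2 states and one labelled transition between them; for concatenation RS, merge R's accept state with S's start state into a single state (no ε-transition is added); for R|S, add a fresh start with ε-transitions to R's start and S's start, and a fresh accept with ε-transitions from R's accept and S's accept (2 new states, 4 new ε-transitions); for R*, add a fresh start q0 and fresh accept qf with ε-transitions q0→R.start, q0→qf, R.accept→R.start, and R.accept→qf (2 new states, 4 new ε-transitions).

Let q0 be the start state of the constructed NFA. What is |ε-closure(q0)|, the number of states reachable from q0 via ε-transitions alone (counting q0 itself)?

17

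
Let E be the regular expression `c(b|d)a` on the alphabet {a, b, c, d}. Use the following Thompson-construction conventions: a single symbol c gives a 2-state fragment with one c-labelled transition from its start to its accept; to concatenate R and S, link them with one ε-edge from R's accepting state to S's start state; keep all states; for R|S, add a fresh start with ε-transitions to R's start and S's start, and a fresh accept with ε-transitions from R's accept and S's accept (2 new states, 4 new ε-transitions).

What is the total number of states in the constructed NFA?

10

By structural recursion:
Each of the 4 symbol leaves contributes a 2-state fragment.
  b|d → 6 states
  c(b|d)a → 10 states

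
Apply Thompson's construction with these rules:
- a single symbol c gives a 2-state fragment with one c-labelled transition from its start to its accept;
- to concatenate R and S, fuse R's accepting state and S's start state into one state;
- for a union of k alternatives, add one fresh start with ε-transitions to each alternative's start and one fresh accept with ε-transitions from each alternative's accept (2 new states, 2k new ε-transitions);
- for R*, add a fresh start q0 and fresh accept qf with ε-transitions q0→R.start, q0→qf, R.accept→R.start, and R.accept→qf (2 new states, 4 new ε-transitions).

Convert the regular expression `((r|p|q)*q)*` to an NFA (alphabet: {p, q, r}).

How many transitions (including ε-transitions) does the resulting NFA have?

18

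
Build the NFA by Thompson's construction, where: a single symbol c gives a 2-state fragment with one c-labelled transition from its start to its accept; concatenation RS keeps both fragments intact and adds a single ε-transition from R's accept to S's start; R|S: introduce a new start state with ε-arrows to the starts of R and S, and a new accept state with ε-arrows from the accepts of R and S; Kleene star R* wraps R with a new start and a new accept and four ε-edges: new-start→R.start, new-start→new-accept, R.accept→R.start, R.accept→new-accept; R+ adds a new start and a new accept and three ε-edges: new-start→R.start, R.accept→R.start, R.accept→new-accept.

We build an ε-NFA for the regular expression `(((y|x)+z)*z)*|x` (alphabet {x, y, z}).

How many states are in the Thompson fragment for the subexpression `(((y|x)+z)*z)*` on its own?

Fragment for `(((y|x)+z)*z)*`:
Each of the 4 symbol leaves contributes a 2-state fragment.
  y|x : 6 states
  (y|x)+ : 8 states
  (y|x)+z : 10 states
  ((y|x)+z)* : 12 states
  ((y|x)+z)*z : 14 states
  (((y|x)+z)*z)* : 16 states

16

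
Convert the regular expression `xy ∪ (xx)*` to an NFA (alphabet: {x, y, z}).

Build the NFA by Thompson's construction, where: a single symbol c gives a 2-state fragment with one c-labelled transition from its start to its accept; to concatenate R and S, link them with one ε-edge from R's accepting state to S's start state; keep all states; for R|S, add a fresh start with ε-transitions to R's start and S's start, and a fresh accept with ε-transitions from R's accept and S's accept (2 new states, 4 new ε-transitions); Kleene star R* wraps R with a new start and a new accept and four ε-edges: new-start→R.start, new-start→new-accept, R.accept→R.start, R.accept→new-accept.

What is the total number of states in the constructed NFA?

12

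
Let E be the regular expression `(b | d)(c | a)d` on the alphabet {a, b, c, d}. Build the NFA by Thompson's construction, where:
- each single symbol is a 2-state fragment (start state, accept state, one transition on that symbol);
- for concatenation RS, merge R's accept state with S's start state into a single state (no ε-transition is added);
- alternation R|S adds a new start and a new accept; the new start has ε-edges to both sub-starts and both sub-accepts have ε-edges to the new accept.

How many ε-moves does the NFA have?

8

Per subexpression:
Each of the 5 symbol leaves contributes 0 ε-transitions.
  b | d = 4 ε-transitions
  c | a = 4 ε-transitions
  (b | d)(c | a)d = 8 ε-transitions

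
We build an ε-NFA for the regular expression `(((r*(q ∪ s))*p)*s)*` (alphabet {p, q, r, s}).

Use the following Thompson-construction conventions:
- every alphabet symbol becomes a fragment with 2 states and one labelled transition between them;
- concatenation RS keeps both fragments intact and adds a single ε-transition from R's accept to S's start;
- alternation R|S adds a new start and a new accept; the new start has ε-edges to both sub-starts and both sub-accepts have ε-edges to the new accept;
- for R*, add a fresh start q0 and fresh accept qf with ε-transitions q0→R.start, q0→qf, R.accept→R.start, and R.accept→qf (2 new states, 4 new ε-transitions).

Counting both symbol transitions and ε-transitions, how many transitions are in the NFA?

28

Recursing over subexpressions:
Each of the 5 symbol leaves contributes 1 transition (1 symbol, 0 ε).
  r* → 5 transitions (1 symbol, 4 ε)
  q ∪ s → 6 transitions (2 symbol, 4 ε)
  r*(q ∪ s) → 12 transitions (3 symbol, 9 ε)
  (r*(q ∪ s))* → 16 transitions (3 symbol, 13 ε)
  (r*(q ∪ s))*p → 18 transitions (4 symbol, 14 ε)
  ((r*(q ∪ s))*p)* → 22 transitions (4 symbol, 18 ε)
  ((r*(q ∪ s))*p)*s → 24 transitions (5 symbol, 19 ε)
  (((r*(q ∪ s))*p)*s)* → 28 transitions (5 symbol, 23 ε)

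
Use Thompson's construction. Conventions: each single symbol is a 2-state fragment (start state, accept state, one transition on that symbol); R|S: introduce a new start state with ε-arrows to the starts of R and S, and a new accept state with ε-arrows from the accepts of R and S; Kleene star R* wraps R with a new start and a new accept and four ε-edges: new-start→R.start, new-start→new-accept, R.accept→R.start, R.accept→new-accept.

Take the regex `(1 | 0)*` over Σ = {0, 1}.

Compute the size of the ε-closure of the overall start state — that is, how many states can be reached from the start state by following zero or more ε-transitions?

5

Compute the ε-closure size of each fragment's start state recursively; a symbol fragment's start has no outgoing ε-edge, so its closure is just itself (size 1).
  1 | 0 — new start ε-reaches every alternative's start; none of them accept ε, so the new accept is not reached: |closure| = 1 + 1 + 1 = 3
  (1 | 0)* — the star's fresh start ε-reaches both the body's start and the fresh accept: |closure| = 2 + 3 = 5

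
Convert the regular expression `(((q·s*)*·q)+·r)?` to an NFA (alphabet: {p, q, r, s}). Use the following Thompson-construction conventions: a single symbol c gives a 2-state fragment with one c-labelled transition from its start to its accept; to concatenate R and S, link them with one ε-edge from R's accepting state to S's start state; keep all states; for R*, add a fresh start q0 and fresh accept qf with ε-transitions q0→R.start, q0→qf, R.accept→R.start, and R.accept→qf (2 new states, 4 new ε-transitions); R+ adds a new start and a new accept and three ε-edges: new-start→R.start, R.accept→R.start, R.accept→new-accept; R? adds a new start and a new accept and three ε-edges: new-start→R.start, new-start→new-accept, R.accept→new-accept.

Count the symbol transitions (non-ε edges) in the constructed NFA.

4

Bottom-up over the parse tree:
Each of the 4 symbol leaves contributes exactly 1 symbol transition.
  s* = 1 symbol transition
  q·s* = 2 symbol transitions
  (q·s*)* = 2 symbol transitions
  (q·s*)*·q = 3 symbol transitions
  ((q·s*)*·q)+ = 3 symbol transitions
  ((q·s*)*·q)+·r = 4 symbol transitions
  (((q·s*)*·q)+·r)? = 4 symbol transitions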